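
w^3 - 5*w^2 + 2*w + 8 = (w - 4)*(w - 2)*(w + 1)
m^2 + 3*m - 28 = (m - 4)*(m + 7)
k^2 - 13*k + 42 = (k - 7)*(k - 6)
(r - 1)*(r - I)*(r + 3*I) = r^3 - r^2 + 2*I*r^2 + 3*r - 2*I*r - 3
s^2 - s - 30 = (s - 6)*(s + 5)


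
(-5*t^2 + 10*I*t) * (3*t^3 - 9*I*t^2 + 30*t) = -15*t^5 + 75*I*t^4 - 60*t^3 + 300*I*t^2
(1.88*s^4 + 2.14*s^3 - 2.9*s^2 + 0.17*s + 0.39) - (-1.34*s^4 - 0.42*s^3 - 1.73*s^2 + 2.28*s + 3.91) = 3.22*s^4 + 2.56*s^3 - 1.17*s^2 - 2.11*s - 3.52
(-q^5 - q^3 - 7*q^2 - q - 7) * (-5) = 5*q^5 + 5*q^3 + 35*q^2 + 5*q + 35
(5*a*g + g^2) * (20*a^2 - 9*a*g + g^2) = 100*a^3*g - 25*a^2*g^2 - 4*a*g^3 + g^4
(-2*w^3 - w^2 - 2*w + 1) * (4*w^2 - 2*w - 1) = -8*w^5 - 4*w^3 + 9*w^2 - 1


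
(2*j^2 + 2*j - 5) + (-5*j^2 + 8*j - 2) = -3*j^2 + 10*j - 7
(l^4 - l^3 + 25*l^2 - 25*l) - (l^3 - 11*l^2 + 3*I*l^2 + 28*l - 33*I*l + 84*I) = l^4 - 2*l^3 + 36*l^2 - 3*I*l^2 - 53*l + 33*I*l - 84*I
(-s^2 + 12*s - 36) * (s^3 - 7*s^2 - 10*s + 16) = -s^5 + 19*s^4 - 110*s^3 + 116*s^2 + 552*s - 576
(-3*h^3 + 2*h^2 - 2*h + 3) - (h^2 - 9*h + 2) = -3*h^3 + h^2 + 7*h + 1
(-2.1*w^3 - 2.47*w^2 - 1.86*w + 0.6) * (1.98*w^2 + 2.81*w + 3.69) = -4.158*w^5 - 10.7916*w^4 - 18.3725*w^3 - 13.1529*w^2 - 5.1774*w + 2.214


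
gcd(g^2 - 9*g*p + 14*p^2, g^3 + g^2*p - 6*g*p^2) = -g + 2*p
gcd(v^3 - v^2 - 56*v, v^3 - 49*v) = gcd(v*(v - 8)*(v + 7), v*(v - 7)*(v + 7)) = v^2 + 7*v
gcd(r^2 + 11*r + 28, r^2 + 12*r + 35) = r + 7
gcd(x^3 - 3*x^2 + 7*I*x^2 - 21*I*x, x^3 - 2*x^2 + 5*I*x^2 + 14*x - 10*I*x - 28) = x + 7*I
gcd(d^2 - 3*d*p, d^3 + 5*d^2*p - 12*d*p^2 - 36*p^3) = -d + 3*p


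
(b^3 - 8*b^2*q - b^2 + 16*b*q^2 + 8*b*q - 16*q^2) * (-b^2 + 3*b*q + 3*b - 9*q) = -b^5 + 11*b^4*q + 4*b^4 - 40*b^3*q^2 - 44*b^3*q - 3*b^3 + 48*b^2*q^3 + 160*b^2*q^2 + 33*b^2*q - 192*b*q^3 - 120*b*q^2 + 144*q^3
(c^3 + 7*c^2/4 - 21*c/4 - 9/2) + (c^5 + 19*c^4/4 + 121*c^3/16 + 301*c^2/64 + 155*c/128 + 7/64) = c^5 + 19*c^4/4 + 137*c^3/16 + 413*c^2/64 - 517*c/128 - 281/64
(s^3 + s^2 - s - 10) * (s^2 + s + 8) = s^5 + 2*s^4 + 8*s^3 - 3*s^2 - 18*s - 80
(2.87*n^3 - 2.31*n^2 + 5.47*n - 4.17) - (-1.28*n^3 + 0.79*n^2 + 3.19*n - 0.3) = 4.15*n^3 - 3.1*n^2 + 2.28*n - 3.87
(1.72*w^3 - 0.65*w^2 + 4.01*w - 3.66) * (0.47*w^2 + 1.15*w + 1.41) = 0.8084*w^5 + 1.6725*w^4 + 3.5624*w^3 + 1.9748*w^2 + 1.4451*w - 5.1606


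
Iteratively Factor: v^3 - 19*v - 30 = (v + 2)*(v^2 - 2*v - 15) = (v - 5)*(v + 2)*(v + 3)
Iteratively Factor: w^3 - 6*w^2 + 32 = (w - 4)*(w^2 - 2*w - 8) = (w - 4)*(w + 2)*(w - 4)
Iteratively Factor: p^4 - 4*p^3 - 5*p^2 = (p)*(p^3 - 4*p^2 - 5*p) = p*(p + 1)*(p^2 - 5*p) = p^2*(p + 1)*(p - 5)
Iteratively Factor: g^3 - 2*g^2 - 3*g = (g)*(g^2 - 2*g - 3) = g*(g - 3)*(g + 1)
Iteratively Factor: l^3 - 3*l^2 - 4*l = (l - 4)*(l^2 + l) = (l - 4)*(l + 1)*(l)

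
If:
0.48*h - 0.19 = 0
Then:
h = 0.40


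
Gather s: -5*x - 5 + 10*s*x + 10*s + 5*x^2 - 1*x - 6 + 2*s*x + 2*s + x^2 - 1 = s*(12*x + 12) + 6*x^2 - 6*x - 12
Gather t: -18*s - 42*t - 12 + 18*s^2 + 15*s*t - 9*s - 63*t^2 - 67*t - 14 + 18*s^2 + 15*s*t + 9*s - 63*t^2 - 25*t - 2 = 36*s^2 - 18*s - 126*t^2 + t*(30*s - 134) - 28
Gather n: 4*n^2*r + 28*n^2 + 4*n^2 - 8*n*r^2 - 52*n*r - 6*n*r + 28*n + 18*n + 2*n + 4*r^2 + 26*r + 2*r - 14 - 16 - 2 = n^2*(4*r + 32) + n*(-8*r^2 - 58*r + 48) + 4*r^2 + 28*r - 32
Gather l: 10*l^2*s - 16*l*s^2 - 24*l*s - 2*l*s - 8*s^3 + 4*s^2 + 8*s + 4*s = 10*l^2*s + l*(-16*s^2 - 26*s) - 8*s^3 + 4*s^2 + 12*s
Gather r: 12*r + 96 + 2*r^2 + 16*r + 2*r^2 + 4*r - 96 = 4*r^2 + 32*r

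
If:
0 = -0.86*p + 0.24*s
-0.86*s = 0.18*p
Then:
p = 0.00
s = 0.00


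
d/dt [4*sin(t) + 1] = 4*cos(t)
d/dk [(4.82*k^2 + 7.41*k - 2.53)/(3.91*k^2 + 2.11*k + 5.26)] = (-18.8029*k^2 + 70.491*k + 44.3149)/(15.2881*k^4 + 16.5002*k^3 + 45.5853*k^2 + 22.1972*k + 27.6676)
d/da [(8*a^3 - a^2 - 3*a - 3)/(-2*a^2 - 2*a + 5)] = (-16*a^4 - 32*a^3 + 116*a^2 - 22*a - 21)/(4*a^4 + 8*a^3 - 16*a^2 - 20*a + 25)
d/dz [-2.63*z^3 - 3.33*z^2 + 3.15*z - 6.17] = -7.89*z^2 - 6.66*z + 3.15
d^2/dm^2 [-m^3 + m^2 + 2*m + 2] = 2 - 6*m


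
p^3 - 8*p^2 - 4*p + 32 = (p - 8)*(p - 2)*(p + 2)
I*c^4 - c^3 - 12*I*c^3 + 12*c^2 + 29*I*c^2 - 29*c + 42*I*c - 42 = (c - 7)*(c - 6)*(c + I)*(I*c + I)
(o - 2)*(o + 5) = o^2 + 3*o - 10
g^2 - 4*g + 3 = (g - 3)*(g - 1)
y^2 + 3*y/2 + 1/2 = (y + 1/2)*(y + 1)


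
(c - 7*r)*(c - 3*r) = c^2 - 10*c*r + 21*r^2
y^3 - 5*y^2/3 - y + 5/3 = (y - 5/3)*(y - 1)*(y + 1)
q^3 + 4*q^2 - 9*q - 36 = (q - 3)*(q + 3)*(q + 4)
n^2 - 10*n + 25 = (n - 5)^2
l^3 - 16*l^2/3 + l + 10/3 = (l - 5)*(l - 1)*(l + 2/3)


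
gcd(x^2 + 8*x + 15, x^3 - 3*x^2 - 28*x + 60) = x + 5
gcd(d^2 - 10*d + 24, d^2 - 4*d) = d - 4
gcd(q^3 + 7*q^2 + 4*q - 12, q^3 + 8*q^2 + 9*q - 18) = q^2 + 5*q - 6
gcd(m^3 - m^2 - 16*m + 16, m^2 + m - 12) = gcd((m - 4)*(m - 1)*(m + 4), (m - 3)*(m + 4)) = m + 4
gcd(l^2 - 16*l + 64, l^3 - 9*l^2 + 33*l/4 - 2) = l - 8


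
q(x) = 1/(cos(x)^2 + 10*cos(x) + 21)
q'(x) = (2*sin(x)*cos(x) + 10*sin(x))/(cos(x)^2 + 10*cos(x) + 21)^2 = 2*(cos(x) + 5)*sin(x)/(cos(x)^2 + 10*cos(x) + 21)^2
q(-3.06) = 0.08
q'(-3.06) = -0.00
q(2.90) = 0.08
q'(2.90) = 0.01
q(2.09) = 0.06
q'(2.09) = 0.03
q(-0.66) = 0.03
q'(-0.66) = -0.01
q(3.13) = 0.08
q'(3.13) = 0.00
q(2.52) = 0.07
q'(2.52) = 0.03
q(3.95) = 0.07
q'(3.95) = -0.03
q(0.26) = 0.03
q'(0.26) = 0.00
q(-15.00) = 0.07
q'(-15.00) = -0.03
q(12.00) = 0.03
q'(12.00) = -0.00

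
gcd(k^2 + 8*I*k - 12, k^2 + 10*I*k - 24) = k + 6*I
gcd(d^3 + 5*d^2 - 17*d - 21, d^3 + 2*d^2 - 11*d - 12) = d^2 - 2*d - 3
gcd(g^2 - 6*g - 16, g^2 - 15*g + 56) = g - 8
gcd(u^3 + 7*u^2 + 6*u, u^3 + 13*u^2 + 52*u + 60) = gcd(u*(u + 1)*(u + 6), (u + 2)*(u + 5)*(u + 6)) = u + 6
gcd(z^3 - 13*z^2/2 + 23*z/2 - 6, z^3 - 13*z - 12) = z - 4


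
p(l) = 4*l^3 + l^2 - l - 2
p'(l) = 12*l^2 + 2*l - 1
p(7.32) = 1613.16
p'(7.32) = 656.63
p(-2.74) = -74.04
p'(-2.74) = 83.61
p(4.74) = 441.71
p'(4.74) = 278.09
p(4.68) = 425.24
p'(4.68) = 271.19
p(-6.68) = -1143.01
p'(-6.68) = 521.11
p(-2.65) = -66.77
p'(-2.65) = 77.97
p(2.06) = 35.15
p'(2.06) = 54.04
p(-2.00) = -28.00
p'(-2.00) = 43.00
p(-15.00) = -13262.00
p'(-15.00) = 2669.00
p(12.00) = 7042.00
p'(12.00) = 1751.00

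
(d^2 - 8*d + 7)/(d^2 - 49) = (d - 1)/(d + 7)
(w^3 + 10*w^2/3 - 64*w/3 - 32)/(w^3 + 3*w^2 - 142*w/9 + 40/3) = 3*(3*w^2 - 8*w - 16)/(9*w^2 - 27*w + 20)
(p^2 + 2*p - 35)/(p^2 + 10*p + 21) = (p - 5)/(p + 3)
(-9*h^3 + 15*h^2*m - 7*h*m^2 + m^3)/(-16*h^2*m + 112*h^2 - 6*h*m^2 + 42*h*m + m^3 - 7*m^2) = (9*h^3 - 15*h^2*m + 7*h*m^2 - m^3)/(16*h^2*m - 112*h^2 + 6*h*m^2 - 42*h*m - m^3 + 7*m^2)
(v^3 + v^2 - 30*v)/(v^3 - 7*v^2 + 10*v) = (v + 6)/(v - 2)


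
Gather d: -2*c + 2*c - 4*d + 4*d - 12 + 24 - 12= 0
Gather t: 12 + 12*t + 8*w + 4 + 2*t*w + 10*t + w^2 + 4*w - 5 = t*(2*w + 22) + w^2 + 12*w + 11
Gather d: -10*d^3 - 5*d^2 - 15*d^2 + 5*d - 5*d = -10*d^3 - 20*d^2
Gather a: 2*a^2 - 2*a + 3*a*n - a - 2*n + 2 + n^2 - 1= 2*a^2 + a*(3*n - 3) + n^2 - 2*n + 1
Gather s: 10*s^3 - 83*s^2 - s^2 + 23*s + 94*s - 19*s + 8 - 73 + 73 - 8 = 10*s^3 - 84*s^2 + 98*s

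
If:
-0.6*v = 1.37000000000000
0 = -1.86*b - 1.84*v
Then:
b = 2.26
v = -2.28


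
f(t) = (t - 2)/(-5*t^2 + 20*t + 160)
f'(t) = (t - 2)*(10*t - 20)/(-5*t^2 + 20*t + 160)^2 + 1/(-5*t^2 + 20*t + 160)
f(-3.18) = -0.11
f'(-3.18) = 0.15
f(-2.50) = -0.06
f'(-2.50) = 0.05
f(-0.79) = -0.02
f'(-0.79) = 0.01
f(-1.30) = -0.03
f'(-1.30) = 0.01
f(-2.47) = -0.06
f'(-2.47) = 0.04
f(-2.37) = -0.05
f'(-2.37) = 0.04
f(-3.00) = -0.09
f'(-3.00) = 0.10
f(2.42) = 0.00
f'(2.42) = 0.01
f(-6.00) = 0.06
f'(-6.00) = 0.03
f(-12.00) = 0.02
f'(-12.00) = 0.00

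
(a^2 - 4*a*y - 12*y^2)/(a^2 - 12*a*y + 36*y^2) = (-a - 2*y)/(-a + 6*y)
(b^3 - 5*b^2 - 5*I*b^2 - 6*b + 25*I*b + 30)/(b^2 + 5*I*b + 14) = (b^2 - b*(5 + 3*I) + 15*I)/(b + 7*I)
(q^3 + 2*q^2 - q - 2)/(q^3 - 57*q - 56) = (q^2 + q - 2)/(q^2 - q - 56)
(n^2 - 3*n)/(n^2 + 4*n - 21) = n/(n + 7)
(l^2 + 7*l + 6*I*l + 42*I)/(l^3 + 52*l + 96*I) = (l + 7)/(l^2 - 6*I*l + 16)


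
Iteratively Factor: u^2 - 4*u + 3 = (u - 1)*(u - 3)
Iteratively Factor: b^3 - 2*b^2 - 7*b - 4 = (b + 1)*(b^2 - 3*b - 4) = (b - 4)*(b + 1)*(b + 1)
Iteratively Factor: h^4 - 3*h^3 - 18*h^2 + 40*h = (h - 2)*(h^3 - h^2 - 20*h) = (h - 5)*(h - 2)*(h^2 + 4*h) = h*(h - 5)*(h - 2)*(h + 4)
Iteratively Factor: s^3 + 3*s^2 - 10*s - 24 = (s + 2)*(s^2 + s - 12) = (s - 3)*(s + 2)*(s + 4)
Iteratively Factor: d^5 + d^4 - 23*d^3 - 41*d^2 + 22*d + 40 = (d - 1)*(d^4 + 2*d^3 - 21*d^2 - 62*d - 40) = (d - 1)*(d + 4)*(d^3 - 2*d^2 - 13*d - 10) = (d - 1)*(d + 2)*(d + 4)*(d^2 - 4*d - 5) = (d - 5)*(d - 1)*(d + 2)*(d + 4)*(d + 1)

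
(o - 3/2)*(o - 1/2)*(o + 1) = o^3 - o^2 - 5*o/4 + 3/4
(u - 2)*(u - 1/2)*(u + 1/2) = u^3 - 2*u^2 - u/4 + 1/2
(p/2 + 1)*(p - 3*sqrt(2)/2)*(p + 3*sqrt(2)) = p^3/2 + p^2 + 3*sqrt(2)*p^2/4 - 9*p/2 + 3*sqrt(2)*p/2 - 9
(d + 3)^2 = d^2 + 6*d + 9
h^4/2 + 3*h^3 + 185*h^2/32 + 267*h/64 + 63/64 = (h/2 + 1/4)*(h + 3/4)*(h + 7/4)*(h + 3)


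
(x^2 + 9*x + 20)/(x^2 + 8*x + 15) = (x + 4)/(x + 3)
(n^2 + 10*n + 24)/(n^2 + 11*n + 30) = (n + 4)/(n + 5)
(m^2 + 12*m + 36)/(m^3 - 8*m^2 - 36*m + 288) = (m + 6)/(m^2 - 14*m + 48)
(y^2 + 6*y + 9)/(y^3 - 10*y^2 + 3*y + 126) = (y + 3)/(y^2 - 13*y + 42)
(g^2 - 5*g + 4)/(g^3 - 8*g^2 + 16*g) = (g - 1)/(g*(g - 4))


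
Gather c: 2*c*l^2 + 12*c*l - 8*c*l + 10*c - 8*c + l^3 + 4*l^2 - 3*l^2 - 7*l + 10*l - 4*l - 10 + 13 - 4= c*(2*l^2 + 4*l + 2) + l^3 + l^2 - l - 1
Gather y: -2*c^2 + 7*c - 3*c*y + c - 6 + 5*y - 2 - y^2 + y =-2*c^2 + 8*c - y^2 + y*(6 - 3*c) - 8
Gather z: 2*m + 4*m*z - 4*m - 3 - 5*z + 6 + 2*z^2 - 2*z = -2*m + 2*z^2 + z*(4*m - 7) + 3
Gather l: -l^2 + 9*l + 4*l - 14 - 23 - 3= -l^2 + 13*l - 40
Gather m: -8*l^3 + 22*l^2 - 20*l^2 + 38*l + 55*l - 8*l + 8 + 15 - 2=-8*l^3 + 2*l^2 + 85*l + 21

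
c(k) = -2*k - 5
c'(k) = -2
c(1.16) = -7.32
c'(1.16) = -2.00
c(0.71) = -6.42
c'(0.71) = -2.00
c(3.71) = -12.42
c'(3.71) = -2.00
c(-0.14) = -4.72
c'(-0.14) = -2.00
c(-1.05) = -2.90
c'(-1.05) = -2.00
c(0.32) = -5.64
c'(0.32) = -2.00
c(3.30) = -11.60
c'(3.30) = -2.00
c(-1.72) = -1.56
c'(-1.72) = -2.00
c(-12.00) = 19.00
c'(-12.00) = -2.00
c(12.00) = -29.00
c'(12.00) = -2.00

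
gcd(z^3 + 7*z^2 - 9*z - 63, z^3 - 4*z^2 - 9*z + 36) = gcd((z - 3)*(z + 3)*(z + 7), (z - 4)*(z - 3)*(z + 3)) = z^2 - 9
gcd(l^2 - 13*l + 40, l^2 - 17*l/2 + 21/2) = 1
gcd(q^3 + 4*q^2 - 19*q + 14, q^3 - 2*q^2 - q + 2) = q^2 - 3*q + 2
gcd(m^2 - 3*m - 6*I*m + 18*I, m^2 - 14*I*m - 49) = 1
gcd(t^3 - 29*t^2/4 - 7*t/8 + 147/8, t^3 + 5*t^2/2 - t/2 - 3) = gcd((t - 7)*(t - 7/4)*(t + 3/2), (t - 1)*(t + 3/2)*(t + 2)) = t + 3/2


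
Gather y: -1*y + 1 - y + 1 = 2 - 2*y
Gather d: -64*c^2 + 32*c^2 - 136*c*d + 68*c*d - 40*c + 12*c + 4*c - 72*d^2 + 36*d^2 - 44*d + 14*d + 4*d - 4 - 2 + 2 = -32*c^2 - 24*c - 36*d^2 + d*(-68*c - 26) - 4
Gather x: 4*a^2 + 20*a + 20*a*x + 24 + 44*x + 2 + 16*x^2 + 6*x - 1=4*a^2 + 20*a + 16*x^2 + x*(20*a + 50) + 25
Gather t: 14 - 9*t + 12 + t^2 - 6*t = t^2 - 15*t + 26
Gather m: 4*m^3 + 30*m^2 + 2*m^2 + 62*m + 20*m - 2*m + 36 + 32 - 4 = 4*m^3 + 32*m^2 + 80*m + 64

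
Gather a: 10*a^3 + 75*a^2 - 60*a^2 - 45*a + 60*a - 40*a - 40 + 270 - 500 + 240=10*a^3 + 15*a^2 - 25*a - 30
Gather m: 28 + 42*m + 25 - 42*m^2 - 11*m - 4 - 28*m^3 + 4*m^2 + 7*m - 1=-28*m^3 - 38*m^2 + 38*m + 48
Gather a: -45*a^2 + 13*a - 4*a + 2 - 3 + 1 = -45*a^2 + 9*a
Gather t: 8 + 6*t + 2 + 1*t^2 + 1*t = t^2 + 7*t + 10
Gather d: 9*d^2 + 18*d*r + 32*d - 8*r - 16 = 9*d^2 + d*(18*r + 32) - 8*r - 16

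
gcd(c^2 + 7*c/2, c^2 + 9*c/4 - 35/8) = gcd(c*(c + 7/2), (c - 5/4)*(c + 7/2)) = c + 7/2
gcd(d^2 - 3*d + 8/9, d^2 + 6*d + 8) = 1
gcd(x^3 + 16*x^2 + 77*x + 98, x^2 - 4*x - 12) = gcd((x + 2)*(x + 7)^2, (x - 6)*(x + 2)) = x + 2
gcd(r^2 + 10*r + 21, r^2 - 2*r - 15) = r + 3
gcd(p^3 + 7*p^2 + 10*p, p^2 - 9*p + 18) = 1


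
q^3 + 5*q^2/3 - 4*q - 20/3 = (q - 2)*(q + 5/3)*(q + 2)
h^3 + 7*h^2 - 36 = (h - 2)*(h + 3)*(h + 6)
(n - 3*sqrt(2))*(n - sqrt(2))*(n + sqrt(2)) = n^3 - 3*sqrt(2)*n^2 - 2*n + 6*sqrt(2)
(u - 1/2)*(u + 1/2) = u^2 - 1/4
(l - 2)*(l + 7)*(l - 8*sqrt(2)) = l^3 - 8*sqrt(2)*l^2 + 5*l^2 - 40*sqrt(2)*l - 14*l + 112*sqrt(2)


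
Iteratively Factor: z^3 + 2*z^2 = (z)*(z^2 + 2*z) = z*(z + 2)*(z)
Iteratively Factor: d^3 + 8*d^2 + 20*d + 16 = (d + 2)*(d^2 + 6*d + 8) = (d + 2)*(d + 4)*(d + 2)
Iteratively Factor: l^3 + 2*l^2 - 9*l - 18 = (l + 3)*(l^2 - l - 6) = (l - 3)*(l + 3)*(l + 2)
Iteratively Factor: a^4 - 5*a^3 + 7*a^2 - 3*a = (a)*(a^3 - 5*a^2 + 7*a - 3) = a*(a - 3)*(a^2 - 2*a + 1) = a*(a - 3)*(a - 1)*(a - 1)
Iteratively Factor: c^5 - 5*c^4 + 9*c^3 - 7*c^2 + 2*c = (c - 2)*(c^4 - 3*c^3 + 3*c^2 - c) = (c - 2)*(c - 1)*(c^3 - 2*c^2 + c) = (c - 2)*(c - 1)^2*(c^2 - c) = (c - 2)*(c - 1)^3*(c)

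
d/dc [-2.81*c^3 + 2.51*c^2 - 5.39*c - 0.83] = -8.43*c^2 + 5.02*c - 5.39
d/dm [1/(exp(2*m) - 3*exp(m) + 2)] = (3 - 2*exp(m))*exp(m)/(exp(2*m) - 3*exp(m) + 2)^2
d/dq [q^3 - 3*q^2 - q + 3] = 3*q^2 - 6*q - 1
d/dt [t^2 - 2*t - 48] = 2*t - 2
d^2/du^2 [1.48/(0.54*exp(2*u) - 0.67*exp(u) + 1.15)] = ((0.9916 - 3.1968*exp(u))*(0.54*exp(2*u) - 0.67*exp(u) + 1.15) + 1.48*(1.08*exp(u) - 0.67)*(2.16*exp(u) - 1.34)*exp(u))*exp(u)/(0.54*exp(2*u) - 0.67*exp(u) + 1.15)^3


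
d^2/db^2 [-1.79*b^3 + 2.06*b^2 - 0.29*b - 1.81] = 4.12 - 10.74*b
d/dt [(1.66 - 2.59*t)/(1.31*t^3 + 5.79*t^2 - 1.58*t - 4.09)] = (6.7858*t^3 + 8.4723*t^2 - 19.2228*t + 13.2159)/(1.7161*t^6 + 15.1698*t^5 + 29.3845*t^4 - 29.0122*t^3 - 44.8658*t^2 + 12.9244*t + 16.7281)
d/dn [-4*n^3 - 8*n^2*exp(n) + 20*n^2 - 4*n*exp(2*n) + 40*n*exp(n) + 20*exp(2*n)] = -8*n^2*exp(n) - 12*n^2 - 8*n*exp(2*n) + 24*n*exp(n) + 40*n + 36*exp(2*n) + 40*exp(n)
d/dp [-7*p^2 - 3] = -14*p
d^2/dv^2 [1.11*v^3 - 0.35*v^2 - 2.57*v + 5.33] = 6.66*v - 0.7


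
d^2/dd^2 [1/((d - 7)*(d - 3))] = 2*((d - 7)^2 + (d - 7)*(d - 3) + (d - 3)^2)/((d - 7)^3*(d - 3)^3)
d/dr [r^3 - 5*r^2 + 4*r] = 3*r^2 - 10*r + 4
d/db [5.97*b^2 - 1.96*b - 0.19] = 11.94*b - 1.96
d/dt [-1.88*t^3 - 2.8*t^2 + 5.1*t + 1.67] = -5.64*t^2 - 5.6*t + 5.1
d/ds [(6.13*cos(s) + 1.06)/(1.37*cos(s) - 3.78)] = 24.6236*sin(s)/(1.37*cos(s) - 3.78)^2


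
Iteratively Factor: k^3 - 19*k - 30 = (k + 2)*(k^2 - 2*k - 15) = (k - 5)*(k + 2)*(k + 3)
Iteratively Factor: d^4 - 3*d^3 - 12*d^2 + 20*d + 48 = (d + 2)*(d^3 - 5*d^2 - 2*d + 24) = (d + 2)^2*(d^2 - 7*d + 12) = (d - 3)*(d + 2)^2*(d - 4)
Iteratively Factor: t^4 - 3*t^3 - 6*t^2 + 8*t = (t + 2)*(t^3 - 5*t^2 + 4*t) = (t - 4)*(t + 2)*(t^2 - t) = (t - 4)*(t - 1)*(t + 2)*(t)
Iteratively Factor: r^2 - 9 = (r - 3)*(r + 3)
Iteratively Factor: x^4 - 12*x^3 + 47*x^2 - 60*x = (x)*(x^3 - 12*x^2 + 47*x - 60) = x*(x - 3)*(x^2 - 9*x + 20) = x*(x - 4)*(x - 3)*(x - 5)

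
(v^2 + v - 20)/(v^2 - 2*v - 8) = (v + 5)/(v + 2)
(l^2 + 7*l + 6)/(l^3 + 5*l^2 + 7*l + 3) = (l + 6)/(l^2 + 4*l + 3)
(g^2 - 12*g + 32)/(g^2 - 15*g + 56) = (g - 4)/(g - 7)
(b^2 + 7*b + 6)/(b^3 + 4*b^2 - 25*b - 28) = (b + 6)/(b^2 + 3*b - 28)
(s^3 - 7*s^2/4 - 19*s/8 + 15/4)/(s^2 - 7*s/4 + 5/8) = (2*s^2 - s - 6)/(2*s - 1)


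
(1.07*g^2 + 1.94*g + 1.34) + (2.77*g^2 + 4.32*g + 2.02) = 3.84*g^2 + 6.26*g + 3.36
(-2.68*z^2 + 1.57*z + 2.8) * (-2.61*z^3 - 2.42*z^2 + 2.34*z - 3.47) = 6.9948*z^5 + 2.3879*z^4 - 17.3786*z^3 + 6.1974*z^2 + 1.1041*z - 9.716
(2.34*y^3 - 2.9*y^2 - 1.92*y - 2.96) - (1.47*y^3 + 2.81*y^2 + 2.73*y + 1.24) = 0.87*y^3 - 5.71*y^2 - 4.65*y - 4.2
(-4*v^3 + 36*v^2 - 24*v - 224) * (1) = -4*v^3 + 36*v^2 - 24*v - 224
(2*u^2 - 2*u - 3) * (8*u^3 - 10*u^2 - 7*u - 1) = 16*u^5 - 36*u^4 - 18*u^3 + 42*u^2 + 23*u + 3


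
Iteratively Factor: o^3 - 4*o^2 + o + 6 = (o - 3)*(o^2 - o - 2) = (o - 3)*(o + 1)*(o - 2)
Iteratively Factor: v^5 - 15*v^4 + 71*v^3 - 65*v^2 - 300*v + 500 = (v - 2)*(v^4 - 13*v^3 + 45*v^2 + 25*v - 250) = (v - 5)*(v - 2)*(v^3 - 8*v^2 + 5*v + 50) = (v - 5)^2*(v - 2)*(v^2 - 3*v - 10) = (v - 5)^3*(v - 2)*(v + 2)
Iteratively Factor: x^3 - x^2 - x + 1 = (x - 1)*(x^2 - 1) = (x - 1)^2*(x + 1)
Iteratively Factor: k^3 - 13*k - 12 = (k - 4)*(k^2 + 4*k + 3) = (k - 4)*(k + 3)*(k + 1)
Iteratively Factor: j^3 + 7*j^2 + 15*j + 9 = (j + 3)*(j^2 + 4*j + 3) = (j + 1)*(j + 3)*(j + 3)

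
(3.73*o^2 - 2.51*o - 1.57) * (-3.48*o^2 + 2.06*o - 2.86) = -12.9804*o^4 + 16.4186*o^3 - 10.3748*o^2 + 3.9444*o + 4.4902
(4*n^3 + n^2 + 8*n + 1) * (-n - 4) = -4*n^4 - 17*n^3 - 12*n^2 - 33*n - 4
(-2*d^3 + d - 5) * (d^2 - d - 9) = -2*d^5 + 2*d^4 + 19*d^3 - 6*d^2 - 4*d + 45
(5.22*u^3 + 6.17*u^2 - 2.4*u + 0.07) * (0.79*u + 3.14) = 4.1238*u^4 + 21.2651*u^3 + 17.4778*u^2 - 7.4807*u + 0.2198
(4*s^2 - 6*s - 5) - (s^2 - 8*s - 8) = 3*s^2 + 2*s + 3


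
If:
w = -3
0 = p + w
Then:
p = 3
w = -3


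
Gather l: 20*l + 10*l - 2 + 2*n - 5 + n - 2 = 30*l + 3*n - 9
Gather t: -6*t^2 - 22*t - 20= -6*t^2 - 22*t - 20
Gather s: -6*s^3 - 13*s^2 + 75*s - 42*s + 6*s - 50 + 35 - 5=-6*s^3 - 13*s^2 + 39*s - 20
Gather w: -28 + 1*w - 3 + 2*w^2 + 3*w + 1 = 2*w^2 + 4*w - 30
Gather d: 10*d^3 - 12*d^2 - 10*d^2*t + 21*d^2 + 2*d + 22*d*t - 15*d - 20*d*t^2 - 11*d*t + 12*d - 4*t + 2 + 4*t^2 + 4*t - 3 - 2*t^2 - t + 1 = 10*d^3 + d^2*(9 - 10*t) + d*(-20*t^2 + 11*t - 1) + 2*t^2 - t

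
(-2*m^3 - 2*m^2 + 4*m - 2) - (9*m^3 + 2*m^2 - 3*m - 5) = -11*m^3 - 4*m^2 + 7*m + 3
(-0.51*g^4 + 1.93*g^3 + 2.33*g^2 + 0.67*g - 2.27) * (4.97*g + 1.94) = -2.5347*g^5 + 8.6027*g^4 + 15.3243*g^3 + 7.8501*g^2 - 9.9821*g - 4.4038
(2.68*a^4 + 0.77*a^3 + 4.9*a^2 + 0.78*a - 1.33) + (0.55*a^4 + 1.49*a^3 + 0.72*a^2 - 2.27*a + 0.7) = 3.23*a^4 + 2.26*a^3 + 5.62*a^2 - 1.49*a - 0.63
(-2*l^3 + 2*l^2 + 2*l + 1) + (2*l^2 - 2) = -2*l^3 + 4*l^2 + 2*l - 1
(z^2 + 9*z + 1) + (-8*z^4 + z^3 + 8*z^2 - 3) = -8*z^4 + z^3 + 9*z^2 + 9*z - 2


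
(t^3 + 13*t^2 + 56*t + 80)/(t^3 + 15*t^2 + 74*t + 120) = (t + 4)/(t + 6)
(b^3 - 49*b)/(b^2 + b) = (b^2 - 49)/(b + 1)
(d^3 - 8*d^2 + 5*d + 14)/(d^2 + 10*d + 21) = (d^3 - 8*d^2 + 5*d + 14)/(d^2 + 10*d + 21)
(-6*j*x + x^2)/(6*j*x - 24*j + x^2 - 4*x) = x*(-6*j + x)/(6*j*x - 24*j + x^2 - 4*x)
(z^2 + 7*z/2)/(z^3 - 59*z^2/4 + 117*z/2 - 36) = 2*z*(2*z + 7)/(4*z^3 - 59*z^2 + 234*z - 144)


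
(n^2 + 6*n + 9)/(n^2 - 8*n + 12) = (n^2 + 6*n + 9)/(n^2 - 8*n + 12)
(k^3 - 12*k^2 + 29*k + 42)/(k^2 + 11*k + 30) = (k^3 - 12*k^2 + 29*k + 42)/(k^2 + 11*k + 30)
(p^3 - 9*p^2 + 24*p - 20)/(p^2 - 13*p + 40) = (p^2 - 4*p + 4)/(p - 8)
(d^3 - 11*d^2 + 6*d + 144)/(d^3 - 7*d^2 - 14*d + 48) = (d - 6)/(d - 2)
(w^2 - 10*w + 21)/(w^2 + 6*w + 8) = (w^2 - 10*w + 21)/(w^2 + 6*w + 8)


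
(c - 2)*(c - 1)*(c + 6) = c^3 + 3*c^2 - 16*c + 12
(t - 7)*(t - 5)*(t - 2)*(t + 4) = t^4 - 10*t^3 + 3*t^2 + 166*t - 280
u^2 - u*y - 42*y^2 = (u - 7*y)*(u + 6*y)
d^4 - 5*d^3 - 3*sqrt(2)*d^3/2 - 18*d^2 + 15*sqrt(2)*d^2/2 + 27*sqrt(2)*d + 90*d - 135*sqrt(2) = (d - 5)*(d - 3*sqrt(2))*(d - 3*sqrt(2)/2)*(d + 3*sqrt(2))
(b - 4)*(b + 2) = b^2 - 2*b - 8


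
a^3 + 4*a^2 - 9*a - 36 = (a - 3)*(a + 3)*(a + 4)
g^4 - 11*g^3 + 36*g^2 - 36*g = g*(g - 6)*(g - 3)*(g - 2)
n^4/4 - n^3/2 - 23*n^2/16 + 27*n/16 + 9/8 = (n/4 + 1/2)*(n - 3)*(n - 3/2)*(n + 1/2)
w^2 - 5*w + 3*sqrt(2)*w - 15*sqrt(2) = (w - 5)*(w + 3*sqrt(2))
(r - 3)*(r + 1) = r^2 - 2*r - 3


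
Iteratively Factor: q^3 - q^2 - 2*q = (q - 2)*(q^2 + q) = q*(q - 2)*(q + 1)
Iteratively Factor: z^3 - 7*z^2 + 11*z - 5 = (z - 1)*(z^2 - 6*z + 5) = (z - 5)*(z - 1)*(z - 1)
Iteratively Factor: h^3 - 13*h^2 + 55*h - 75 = (h - 5)*(h^2 - 8*h + 15) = (h - 5)^2*(h - 3)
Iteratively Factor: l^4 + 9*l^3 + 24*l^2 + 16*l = (l)*(l^3 + 9*l^2 + 24*l + 16) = l*(l + 4)*(l^2 + 5*l + 4) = l*(l + 4)^2*(l + 1)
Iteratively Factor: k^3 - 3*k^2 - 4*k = (k + 1)*(k^2 - 4*k) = k*(k + 1)*(k - 4)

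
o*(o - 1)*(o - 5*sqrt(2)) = o^3 - 5*sqrt(2)*o^2 - o^2 + 5*sqrt(2)*o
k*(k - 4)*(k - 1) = k^3 - 5*k^2 + 4*k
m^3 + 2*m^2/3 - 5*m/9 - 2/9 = (m - 2/3)*(m + 1/3)*(m + 1)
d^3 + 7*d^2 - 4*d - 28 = (d - 2)*(d + 2)*(d + 7)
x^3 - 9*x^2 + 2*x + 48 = (x - 8)*(x - 3)*(x + 2)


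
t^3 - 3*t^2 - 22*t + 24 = (t - 6)*(t - 1)*(t + 4)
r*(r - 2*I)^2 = r^3 - 4*I*r^2 - 4*r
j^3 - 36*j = j*(j - 6)*(j + 6)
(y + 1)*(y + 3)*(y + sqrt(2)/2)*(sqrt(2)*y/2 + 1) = sqrt(2)*y^4/2 + 3*y^3/2 + 2*sqrt(2)*y^3 + 2*sqrt(2)*y^2 + 6*y^2 + 2*sqrt(2)*y + 9*y/2 + 3*sqrt(2)/2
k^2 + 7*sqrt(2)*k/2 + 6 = (k + 3*sqrt(2)/2)*(k + 2*sqrt(2))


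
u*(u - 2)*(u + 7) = u^3 + 5*u^2 - 14*u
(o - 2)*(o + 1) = o^2 - o - 2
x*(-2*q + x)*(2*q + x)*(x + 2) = -4*q^2*x^2 - 8*q^2*x + x^4 + 2*x^3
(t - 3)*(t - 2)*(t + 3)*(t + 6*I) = t^4 - 2*t^3 + 6*I*t^3 - 9*t^2 - 12*I*t^2 + 18*t - 54*I*t + 108*I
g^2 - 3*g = g*(g - 3)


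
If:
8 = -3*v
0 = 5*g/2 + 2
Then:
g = -4/5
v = -8/3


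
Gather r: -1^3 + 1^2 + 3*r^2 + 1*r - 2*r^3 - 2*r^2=-2*r^3 + r^2 + r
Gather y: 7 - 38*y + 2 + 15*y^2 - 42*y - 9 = 15*y^2 - 80*y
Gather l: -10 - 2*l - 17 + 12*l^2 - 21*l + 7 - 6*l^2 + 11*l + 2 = 6*l^2 - 12*l - 18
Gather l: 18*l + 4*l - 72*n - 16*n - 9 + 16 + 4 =22*l - 88*n + 11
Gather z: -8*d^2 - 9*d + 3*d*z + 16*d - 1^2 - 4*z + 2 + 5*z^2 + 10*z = -8*d^2 + 7*d + 5*z^2 + z*(3*d + 6) + 1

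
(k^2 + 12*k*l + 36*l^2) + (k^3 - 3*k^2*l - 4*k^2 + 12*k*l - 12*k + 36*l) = k^3 - 3*k^2*l - 3*k^2 + 24*k*l - 12*k + 36*l^2 + 36*l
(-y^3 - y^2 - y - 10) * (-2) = 2*y^3 + 2*y^2 + 2*y + 20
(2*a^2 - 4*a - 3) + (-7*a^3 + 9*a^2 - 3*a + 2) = -7*a^3 + 11*a^2 - 7*a - 1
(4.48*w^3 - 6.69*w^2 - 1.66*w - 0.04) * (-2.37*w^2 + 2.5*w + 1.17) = -10.6176*w^5 + 27.0553*w^4 - 7.5492*w^3 - 11.8825*w^2 - 2.0422*w - 0.0468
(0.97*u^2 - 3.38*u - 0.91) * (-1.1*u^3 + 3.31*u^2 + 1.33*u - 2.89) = -1.067*u^5 + 6.9287*u^4 - 8.8967*u^3 - 10.3108*u^2 + 8.5579*u + 2.6299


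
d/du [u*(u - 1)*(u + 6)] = 3*u^2 + 10*u - 6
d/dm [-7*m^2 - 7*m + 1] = -14*m - 7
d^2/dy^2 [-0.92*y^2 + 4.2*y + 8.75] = -1.84000000000000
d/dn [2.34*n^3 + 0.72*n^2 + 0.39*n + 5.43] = 7.02*n^2 + 1.44*n + 0.39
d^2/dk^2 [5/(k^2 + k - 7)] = 10*(-k^2 - k + (2*k + 1)^2 + 7)/(k^2 + k - 7)^3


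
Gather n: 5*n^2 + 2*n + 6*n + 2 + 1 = 5*n^2 + 8*n + 3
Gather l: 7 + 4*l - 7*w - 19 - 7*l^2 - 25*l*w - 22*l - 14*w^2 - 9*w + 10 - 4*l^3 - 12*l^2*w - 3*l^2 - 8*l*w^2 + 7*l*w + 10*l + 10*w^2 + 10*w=-4*l^3 + l^2*(-12*w - 10) + l*(-8*w^2 - 18*w - 8) - 4*w^2 - 6*w - 2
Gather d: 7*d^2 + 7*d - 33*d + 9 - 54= 7*d^2 - 26*d - 45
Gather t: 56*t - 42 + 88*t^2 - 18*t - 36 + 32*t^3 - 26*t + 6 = 32*t^3 + 88*t^2 + 12*t - 72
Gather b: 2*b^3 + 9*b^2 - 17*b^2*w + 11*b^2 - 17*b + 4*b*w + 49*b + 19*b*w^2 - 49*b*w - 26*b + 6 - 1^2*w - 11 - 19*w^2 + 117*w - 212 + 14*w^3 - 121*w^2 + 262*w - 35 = 2*b^3 + b^2*(20 - 17*w) + b*(19*w^2 - 45*w + 6) + 14*w^3 - 140*w^2 + 378*w - 252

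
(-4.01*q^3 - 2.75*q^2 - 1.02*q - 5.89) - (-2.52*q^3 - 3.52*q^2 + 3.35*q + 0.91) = -1.49*q^3 + 0.77*q^2 - 4.37*q - 6.8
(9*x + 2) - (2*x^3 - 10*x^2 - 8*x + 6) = -2*x^3 + 10*x^2 + 17*x - 4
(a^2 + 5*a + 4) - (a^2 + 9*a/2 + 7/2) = a/2 + 1/2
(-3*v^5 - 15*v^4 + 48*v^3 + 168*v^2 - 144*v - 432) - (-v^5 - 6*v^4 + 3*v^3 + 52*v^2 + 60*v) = -2*v^5 - 9*v^4 + 45*v^3 + 116*v^2 - 204*v - 432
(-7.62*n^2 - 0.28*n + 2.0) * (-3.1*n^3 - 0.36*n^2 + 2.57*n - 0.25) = 23.622*n^5 + 3.6112*n^4 - 25.6826*n^3 + 0.4654*n^2 + 5.21*n - 0.5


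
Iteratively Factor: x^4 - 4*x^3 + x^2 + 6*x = (x - 3)*(x^3 - x^2 - 2*x) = x*(x - 3)*(x^2 - x - 2) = x*(x - 3)*(x + 1)*(x - 2)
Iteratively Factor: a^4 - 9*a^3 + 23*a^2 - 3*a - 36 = (a + 1)*(a^3 - 10*a^2 + 33*a - 36) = (a - 3)*(a + 1)*(a^2 - 7*a + 12) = (a - 3)^2*(a + 1)*(a - 4)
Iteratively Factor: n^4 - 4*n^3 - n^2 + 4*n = (n)*(n^3 - 4*n^2 - n + 4) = n*(n - 1)*(n^2 - 3*n - 4) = n*(n - 1)*(n + 1)*(n - 4)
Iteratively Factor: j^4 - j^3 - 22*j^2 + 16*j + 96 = (j - 4)*(j^3 + 3*j^2 - 10*j - 24) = (j - 4)*(j + 2)*(j^2 + j - 12) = (j - 4)*(j - 3)*(j + 2)*(j + 4)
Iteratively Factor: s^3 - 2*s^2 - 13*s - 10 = (s - 5)*(s^2 + 3*s + 2) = (s - 5)*(s + 1)*(s + 2)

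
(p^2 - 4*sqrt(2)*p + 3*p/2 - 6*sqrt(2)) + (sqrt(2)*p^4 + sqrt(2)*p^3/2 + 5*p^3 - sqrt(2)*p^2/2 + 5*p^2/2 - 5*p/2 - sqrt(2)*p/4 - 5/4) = sqrt(2)*p^4 + sqrt(2)*p^3/2 + 5*p^3 - sqrt(2)*p^2/2 + 7*p^2/2 - 17*sqrt(2)*p/4 - p - 6*sqrt(2) - 5/4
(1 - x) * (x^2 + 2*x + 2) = -x^3 - x^2 + 2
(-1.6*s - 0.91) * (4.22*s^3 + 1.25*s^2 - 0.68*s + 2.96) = -6.752*s^4 - 5.8402*s^3 - 0.0494999999999999*s^2 - 4.1172*s - 2.6936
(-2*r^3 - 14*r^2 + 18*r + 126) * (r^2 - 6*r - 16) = -2*r^5 - 2*r^4 + 134*r^3 + 242*r^2 - 1044*r - 2016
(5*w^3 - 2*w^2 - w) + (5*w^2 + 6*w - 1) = 5*w^3 + 3*w^2 + 5*w - 1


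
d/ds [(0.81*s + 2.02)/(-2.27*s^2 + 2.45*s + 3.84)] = (1.8387*s^2 + 9.1708*s - 1.8386)/(5.1529*s^4 - 11.123*s^3 - 11.4311*s^2 + 18.816*s + 14.7456)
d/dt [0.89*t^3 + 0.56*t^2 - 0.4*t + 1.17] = 2.67*t^2 + 1.12*t - 0.4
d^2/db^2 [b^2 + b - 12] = 2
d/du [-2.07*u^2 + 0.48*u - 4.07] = 0.48 - 4.14*u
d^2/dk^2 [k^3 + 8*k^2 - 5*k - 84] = 6*k + 16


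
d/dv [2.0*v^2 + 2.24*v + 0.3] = 4.0*v + 2.24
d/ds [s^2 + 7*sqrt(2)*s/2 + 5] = 2*s + 7*sqrt(2)/2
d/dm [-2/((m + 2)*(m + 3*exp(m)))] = 2*(m + (m + 2)*(3*exp(m) + 1) + 3*exp(m))/((m + 2)^2*(m + 3*exp(m))^2)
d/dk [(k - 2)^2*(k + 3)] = (k - 2)*(3*k + 4)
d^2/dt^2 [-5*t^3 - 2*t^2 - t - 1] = -30*t - 4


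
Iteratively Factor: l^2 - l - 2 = (l - 2)*(l + 1)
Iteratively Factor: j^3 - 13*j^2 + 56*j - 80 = (j - 5)*(j^2 - 8*j + 16) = (j - 5)*(j - 4)*(j - 4)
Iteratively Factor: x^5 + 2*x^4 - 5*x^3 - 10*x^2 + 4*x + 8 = (x - 1)*(x^4 + 3*x^3 - 2*x^2 - 12*x - 8) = (x - 1)*(x + 1)*(x^3 + 2*x^2 - 4*x - 8) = (x - 2)*(x - 1)*(x + 1)*(x^2 + 4*x + 4) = (x - 2)*(x - 1)*(x + 1)*(x + 2)*(x + 2)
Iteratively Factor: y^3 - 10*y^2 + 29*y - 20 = (y - 5)*(y^2 - 5*y + 4) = (y - 5)*(y - 4)*(y - 1)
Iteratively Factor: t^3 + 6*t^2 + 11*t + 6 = (t + 3)*(t^2 + 3*t + 2) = (t + 1)*(t + 3)*(t + 2)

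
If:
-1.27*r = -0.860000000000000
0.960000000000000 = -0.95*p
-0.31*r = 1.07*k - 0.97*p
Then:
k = -1.11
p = -1.01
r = 0.68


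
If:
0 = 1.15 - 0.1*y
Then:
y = 11.50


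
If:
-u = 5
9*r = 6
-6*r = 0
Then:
No Solution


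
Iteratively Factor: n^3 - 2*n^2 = (n)*(n^2 - 2*n) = n^2*(n - 2)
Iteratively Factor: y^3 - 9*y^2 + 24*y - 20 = (y - 2)*(y^2 - 7*y + 10) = (y - 2)^2*(y - 5)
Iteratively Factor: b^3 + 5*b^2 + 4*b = (b)*(b^2 + 5*b + 4) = b*(b + 4)*(b + 1)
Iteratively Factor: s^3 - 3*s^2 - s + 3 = (s - 1)*(s^2 - 2*s - 3) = (s - 1)*(s + 1)*(s - 3)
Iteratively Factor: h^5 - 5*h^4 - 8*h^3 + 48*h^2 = (h - 4)*(h^4 - h^3 - 12*h^2) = h*(h - 4)*(h^3 - h^2 - 12*h) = h*(h - 4)^2*(h^2 + 3*h) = h^2*(h - 4)^2*(h + 3)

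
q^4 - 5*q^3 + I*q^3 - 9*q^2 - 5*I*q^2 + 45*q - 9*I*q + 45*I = (q - 5)*(q - 3)*(q + 3)*(q + I)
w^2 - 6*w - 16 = (w - 8)*(w + 2)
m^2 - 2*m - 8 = (m - 4)*(m + 2)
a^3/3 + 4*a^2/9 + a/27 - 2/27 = (a/3 + 1/3)*(a - 1/3)*(a + 2/3)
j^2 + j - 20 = (j - 4)*(j + 5)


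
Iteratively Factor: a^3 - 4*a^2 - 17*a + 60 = (a - 5)*(a^2 + a - 12) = (a - 5)*(a + 4)*(a - 3)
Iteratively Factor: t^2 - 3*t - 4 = (t + 1)*(t - 4)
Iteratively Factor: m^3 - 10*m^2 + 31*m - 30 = (m - 2)*(m^2 - 8*m + 15) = (m - 5)*(m - 2)*(m - 3)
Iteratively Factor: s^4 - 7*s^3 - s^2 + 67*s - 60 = (s - 1)*(s^3 - 6*s^2 - 7*s + 60) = (s - 5)*(s - 1)*(s^2 - s - 12) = (s - 5)*(s - 1)*(s + 3)*(s - 4)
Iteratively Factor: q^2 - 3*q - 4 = (q - 4)*(q + 1)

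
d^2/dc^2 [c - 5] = 0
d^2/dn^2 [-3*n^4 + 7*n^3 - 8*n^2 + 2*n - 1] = -36*n^2 + 42*n - 16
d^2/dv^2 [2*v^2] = 4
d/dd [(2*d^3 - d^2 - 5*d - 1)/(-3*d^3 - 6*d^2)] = (-5*d^3 - 10*d^2 - 13*d - 4)/(3*d^3*(d^2 + 4*d + 4))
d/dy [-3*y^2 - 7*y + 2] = -6*y - 7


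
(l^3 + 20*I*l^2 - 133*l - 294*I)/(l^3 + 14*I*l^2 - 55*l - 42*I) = (l + 7*I)/(l + I)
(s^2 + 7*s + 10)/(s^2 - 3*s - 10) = (s + 5)/(s - 5)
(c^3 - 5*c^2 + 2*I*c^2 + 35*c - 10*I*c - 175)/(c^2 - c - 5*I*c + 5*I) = (c^2 + c*(-5 + 7*I) - 35*I)/(c - 1)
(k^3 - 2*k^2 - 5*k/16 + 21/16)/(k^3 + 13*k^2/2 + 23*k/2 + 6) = (16*k^3 - 32*k^2 - 5*k + 21)/(8*(2*k^3 + 13*k^2 + 23*k + 12))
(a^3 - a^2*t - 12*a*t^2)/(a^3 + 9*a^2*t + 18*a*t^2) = (a - 4*t)/(a + 6*t)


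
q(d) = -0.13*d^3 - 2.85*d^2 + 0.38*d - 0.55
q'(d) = -0.39*d^2 - 5.7*d + 0.38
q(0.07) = -0.54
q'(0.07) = -0.02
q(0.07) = -0.54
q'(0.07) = -0.02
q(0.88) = -2.51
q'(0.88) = -4.94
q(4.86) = -80.94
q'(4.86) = -36.53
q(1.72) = -8.99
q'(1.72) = -10.58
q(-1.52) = -7.26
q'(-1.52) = 8.14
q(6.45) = -151.55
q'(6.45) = -52.61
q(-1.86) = -10.28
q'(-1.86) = 9.63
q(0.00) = -0.55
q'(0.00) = 0.38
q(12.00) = -631.03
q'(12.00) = -124.18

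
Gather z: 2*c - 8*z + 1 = 2*c - 8*z + 1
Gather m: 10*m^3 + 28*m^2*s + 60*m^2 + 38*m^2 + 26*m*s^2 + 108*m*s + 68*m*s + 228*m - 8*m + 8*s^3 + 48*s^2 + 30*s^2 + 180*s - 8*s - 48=10*m^3 + m^2*(28*s + 98) + m*(26*s^2 + 176*s + 220) + 8*s^3 + 78*s^2 + 172*s - 48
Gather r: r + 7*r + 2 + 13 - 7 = 8*r + 8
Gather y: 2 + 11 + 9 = 22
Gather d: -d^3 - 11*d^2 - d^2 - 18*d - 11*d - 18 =-d^3 - 12*d^2 - 29*d - 18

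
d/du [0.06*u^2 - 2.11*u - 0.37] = 0.12*u - 2.11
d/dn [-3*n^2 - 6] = -6*n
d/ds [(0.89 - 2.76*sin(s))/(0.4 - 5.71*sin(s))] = 3.9779*cos(s)/(5.71*sin(s) - 0.4)^2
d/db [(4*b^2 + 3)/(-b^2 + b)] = (4*b^2 + 6*b - 3)/(b^2*(b^2 - 2*b + 1))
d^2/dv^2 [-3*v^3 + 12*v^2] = 24 - 18*v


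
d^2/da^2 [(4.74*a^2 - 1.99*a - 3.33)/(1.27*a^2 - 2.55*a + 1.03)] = (7.105427357601e-15*a^4 + 24.281638*a^3 - 69.428106*a^2 + 80.323944*a - 34.990842)/(2.048383*a^6 - 12.338685*a^5 + 29.758386*a^4 - 36.595305*a^3 + 24.134754*a^2 - 8.115885*a + 1.092727)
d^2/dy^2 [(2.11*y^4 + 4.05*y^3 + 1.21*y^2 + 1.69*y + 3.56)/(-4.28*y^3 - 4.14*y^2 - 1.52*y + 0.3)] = (54.319512*y^6 - 123.584784*y^5 - 990.932424*y^4 - 1065.130816*y^3 - 531.315912*y^2 - 176.621328*y - 27.052168)/(78.402752*y^9 + 227.514528*y^8 + 303.604368*y^7 + 216.070488*y^6 + 75.927552*y^5 + 1.559448*y^4 - 6.659632*y^3 - 0.96156*y^2 + 0.4104*y - 0.027)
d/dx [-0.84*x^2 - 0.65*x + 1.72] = -1.68*x - 0.65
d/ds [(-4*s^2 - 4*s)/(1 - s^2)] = -4/(s^2 - 2*s + 1)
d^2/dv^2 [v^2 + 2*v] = 2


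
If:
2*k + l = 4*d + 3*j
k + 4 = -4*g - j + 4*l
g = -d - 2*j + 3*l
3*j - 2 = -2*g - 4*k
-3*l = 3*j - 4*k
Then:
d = -23/72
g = -11/8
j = 29/36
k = 7/12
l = -1/36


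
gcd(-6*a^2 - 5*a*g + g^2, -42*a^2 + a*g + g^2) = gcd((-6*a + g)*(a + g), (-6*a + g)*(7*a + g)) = 6*a - g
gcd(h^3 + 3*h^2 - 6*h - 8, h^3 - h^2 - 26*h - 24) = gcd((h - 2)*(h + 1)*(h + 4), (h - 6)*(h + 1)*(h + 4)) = h^2 + 5*h + 4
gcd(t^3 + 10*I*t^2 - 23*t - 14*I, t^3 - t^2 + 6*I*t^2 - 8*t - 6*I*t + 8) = t + 2*I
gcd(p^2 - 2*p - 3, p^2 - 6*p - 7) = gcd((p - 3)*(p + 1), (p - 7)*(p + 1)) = p + 1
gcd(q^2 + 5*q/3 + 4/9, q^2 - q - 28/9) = q + 4/3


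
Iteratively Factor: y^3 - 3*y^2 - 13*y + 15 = (y + 3)*(y^2 - 6*y + 5) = (y - 5)*(y + 3)*(y - 1)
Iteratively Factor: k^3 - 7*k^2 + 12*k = (k)*(k^2 - 7*k + 12) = k*(k - 4)*(k - 3)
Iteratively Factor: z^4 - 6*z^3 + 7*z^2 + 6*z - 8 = (z + 1)*(z^3 - 7*z^2 + 14*z - 8) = (z - 4)*(z + 1)*(z^2 - 3*z + 2) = (z - 4)*(z - 1)*(z + 1)*(z - 2)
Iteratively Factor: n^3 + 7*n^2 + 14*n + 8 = (n + 4)*(n^2 + 3*n + 2) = (n + 1)*(n + 4)*(n + 2)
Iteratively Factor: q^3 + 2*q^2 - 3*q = (q)*(q^2 + 2*q - 3) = q*(q - 1)*(q + 3)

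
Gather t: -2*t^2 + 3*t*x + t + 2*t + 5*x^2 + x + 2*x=-2*t^2 + t*(3*x + 3) + 5*x^2 + 3*x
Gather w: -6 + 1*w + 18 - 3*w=12 - 2*w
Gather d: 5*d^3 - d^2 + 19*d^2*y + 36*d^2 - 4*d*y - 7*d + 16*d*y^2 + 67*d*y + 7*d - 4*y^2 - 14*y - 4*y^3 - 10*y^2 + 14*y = 5*d^3 + d^2*(19*y + 35) + d*(16*y^2 + 63*y) - 4*y^3 - 14*y^2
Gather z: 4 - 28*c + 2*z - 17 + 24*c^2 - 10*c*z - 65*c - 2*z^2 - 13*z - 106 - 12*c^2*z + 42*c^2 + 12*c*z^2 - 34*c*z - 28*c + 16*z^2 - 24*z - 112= 66*c^2 - 121*c + z^2*(12*c + 14) + z*(-12*c^2 - 44*c - 35) - 231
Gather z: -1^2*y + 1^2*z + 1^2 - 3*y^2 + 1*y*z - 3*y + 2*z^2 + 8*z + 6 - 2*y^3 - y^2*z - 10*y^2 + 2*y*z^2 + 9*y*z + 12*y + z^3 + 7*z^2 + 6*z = -2*y^3 - 13*y^2 + 8*y + z^3 + z^2*(2*y + 9) + z*(-y^2 + 10*y + 15) + 7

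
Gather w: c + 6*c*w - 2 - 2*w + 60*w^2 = c + 60*w^2 + w*(6*c - 2) - 2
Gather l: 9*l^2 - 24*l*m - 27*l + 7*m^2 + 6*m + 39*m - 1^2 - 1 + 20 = 9*l^2 + l*(-24*m - 27) + 7*m^2 + 45*m + 18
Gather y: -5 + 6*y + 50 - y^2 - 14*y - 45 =-y^2 - 8*y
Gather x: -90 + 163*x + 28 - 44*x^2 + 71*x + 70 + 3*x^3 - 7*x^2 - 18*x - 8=3*x^3 - 51*x^2 + 216*x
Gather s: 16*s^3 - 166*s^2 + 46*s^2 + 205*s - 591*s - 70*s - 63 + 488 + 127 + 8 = 16*s^3 - 120*s^2 - 456*s + 560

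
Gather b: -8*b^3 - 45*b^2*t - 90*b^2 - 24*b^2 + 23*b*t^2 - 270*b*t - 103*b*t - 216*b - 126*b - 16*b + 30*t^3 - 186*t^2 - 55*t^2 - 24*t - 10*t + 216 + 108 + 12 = -8*b^3 + b^2*(-45*t - 114) + b*(23*t^2 - 373*t - 358) + 30*t^3 - 241*t^2 - 34*t + 336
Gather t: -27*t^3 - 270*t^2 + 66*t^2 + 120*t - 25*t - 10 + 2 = -27*t^3 - 204*t^2 + 95*t - 8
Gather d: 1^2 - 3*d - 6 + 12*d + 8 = 9*d + 3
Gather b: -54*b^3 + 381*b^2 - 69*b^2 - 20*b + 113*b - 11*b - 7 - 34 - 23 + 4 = -54*b^3 + 312*b^2 + 82*b - 60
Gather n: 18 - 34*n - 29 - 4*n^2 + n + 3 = -4*n^2 - 33*n - 8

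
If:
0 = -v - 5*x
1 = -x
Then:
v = 5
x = -1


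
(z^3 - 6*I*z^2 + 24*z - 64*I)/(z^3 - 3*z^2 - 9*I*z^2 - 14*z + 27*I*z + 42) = (z^2 - 4*I*z + 32)/(z^2 - z*(3 + 7*I) + 21*I)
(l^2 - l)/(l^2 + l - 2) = l/(l + 2)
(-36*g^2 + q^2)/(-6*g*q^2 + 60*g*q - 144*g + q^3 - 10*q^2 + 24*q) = (6*g + q)/(q^2 - 10*q + 24)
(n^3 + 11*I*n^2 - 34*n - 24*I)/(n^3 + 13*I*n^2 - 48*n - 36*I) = (n + 4*I)/(n + 6*I)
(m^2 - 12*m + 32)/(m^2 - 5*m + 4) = (m - 8)/(m - 1)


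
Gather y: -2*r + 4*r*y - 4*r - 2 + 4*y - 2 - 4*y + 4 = 4*r*y - 6*r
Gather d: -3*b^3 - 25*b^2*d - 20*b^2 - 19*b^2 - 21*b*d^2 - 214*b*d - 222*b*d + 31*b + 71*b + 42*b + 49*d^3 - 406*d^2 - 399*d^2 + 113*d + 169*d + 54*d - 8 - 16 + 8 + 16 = -3*b^3 - 39*b^2 + 144*b + 49*d^3 + d^2*(-21*b - 805) + d*(-25*b^2 - 436*b + 336)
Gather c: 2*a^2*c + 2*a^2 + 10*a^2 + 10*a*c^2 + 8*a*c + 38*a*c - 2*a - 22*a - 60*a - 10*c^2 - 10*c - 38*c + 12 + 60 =12*a^2 - 84*a + c^2*(10*a - 10) + c*(2*a^2 + 46*a - 48) + 72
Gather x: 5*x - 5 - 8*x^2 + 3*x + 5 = -8*x^2 + 8*x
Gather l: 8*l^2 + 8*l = 8*l^2 + 8*l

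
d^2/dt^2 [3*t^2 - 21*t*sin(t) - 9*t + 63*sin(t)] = 21*t*sin(t) - 63*sin(t) - 42*cos(t) + 6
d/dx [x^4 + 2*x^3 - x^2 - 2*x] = 4*x^3 + 6*x^2 - 2*x - 2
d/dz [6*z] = 6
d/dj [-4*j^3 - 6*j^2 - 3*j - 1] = -12*j^2 - 12*j - 3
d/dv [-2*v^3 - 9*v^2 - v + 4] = -6*v^2 - 18*v - 1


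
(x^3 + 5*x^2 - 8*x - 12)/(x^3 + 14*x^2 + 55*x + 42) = (x - 2)/(x + 7)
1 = 1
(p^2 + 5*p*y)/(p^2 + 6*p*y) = (p + 5*y)/(p + 6*y)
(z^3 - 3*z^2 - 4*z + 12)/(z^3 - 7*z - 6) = (z - 2)/(z + 1)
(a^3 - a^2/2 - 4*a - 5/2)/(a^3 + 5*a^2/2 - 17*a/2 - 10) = (a + 1)/(a + 4)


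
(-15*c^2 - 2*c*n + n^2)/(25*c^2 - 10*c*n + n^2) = (-3*c - n)/(5*c - n)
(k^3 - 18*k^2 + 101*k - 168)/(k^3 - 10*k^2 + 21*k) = (k - 8)/k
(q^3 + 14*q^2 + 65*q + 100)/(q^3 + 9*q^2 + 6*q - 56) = (q^2 + 10*q + 25)/(q^2 + 5*q - 14)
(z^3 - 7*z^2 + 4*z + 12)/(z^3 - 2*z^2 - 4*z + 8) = (z^2 - 5*z - 6)/(z^2 - 4)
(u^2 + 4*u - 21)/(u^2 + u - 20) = (u^2 + 4*u - 21)/(u^2 + u - 20)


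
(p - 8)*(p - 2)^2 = p^3 - 12*p^2 + 36*p - 32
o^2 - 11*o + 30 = (o - 6)*(o - 5)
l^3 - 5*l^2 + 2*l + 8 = (l - 4)*(l - 2)*(l + 1)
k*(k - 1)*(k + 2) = k^3 + k^2 - 2*k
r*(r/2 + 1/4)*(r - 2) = r^3/2 - 3*r^2/4 - r/2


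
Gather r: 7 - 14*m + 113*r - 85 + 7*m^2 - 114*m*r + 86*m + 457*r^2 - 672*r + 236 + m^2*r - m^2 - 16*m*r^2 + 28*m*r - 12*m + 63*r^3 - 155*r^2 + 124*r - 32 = 6*m^2 + 60*m + 63*r^3 + r^2*(302 - 16*m) + r*(m^2 - 86*m - 435) + 126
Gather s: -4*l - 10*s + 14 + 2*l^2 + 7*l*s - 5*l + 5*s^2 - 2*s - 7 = 2*l^2 - 9*l + 5*s^2 + s*(7*l - 12) + 7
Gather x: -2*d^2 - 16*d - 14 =-2*d^2 - 16*d - 14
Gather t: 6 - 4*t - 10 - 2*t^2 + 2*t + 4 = -2*t^2 - 2*t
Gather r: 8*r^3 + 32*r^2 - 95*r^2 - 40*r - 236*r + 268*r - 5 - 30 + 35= 8*r^3 - 63*r^2 - 8*r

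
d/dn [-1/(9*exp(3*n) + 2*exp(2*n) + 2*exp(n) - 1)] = (27*exp(2*n) + 4*exp(n) + 2)*exp(n)/(9*exp(3*n) + 2*exp(2*n) + 2*exp(n) - 1)^2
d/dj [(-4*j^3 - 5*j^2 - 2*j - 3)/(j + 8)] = (-8*j^3 - 101*j^2 - 80*j - 13)/(j^2 + 16*j + 64)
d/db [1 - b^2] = -2*b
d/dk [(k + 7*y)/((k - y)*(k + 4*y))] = ((k - y)*(k + 4*y) - (k - y)*(k + 7*y) - (k + 4*y)*(k + 7*y))/((k - y)^2*(k + 4*y)^2)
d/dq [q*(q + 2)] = 2*q + 2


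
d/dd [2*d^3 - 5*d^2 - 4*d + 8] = 6*d^2 - 10*d - 4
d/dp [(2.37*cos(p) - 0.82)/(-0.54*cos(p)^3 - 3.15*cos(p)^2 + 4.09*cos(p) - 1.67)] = (-2.5596*cos(p)^3 - 6.1371*cos(p)^2 + 5.166*cos(p) + 0.6041)*sin(p)/(0.2916*cos(p)^6 + 3.402*cos(p)^5 + 5.5053*cos(p)^4 - 23.9634*cos(p)^3 + 27.2491*cos(p)^2 - 13.6606*cos(p) + 2.7889)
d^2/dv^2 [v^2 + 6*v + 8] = 2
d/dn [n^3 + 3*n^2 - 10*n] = 3*n^2 + 6*n - 10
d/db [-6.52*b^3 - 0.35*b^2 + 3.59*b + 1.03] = -19.56*b^2 - 0.7*b + 3.59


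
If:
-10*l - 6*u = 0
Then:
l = -3*u/5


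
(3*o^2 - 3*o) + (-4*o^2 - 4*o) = -o^2 - 7*o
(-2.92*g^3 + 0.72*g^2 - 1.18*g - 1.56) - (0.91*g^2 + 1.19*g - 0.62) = -2.92*g^3 - 0.19*g^2 - 2.37*g - 0.94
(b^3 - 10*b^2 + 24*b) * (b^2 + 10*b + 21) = b^5 - 55*b^3 + 30*b^2 + 504*b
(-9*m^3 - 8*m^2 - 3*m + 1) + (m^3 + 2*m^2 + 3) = -8*m^3 - 6*m^2 - 3*m + 4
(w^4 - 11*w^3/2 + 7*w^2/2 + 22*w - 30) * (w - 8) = w^5 - 27*w^4/2 + 95*w^3/2 - 6*w^2 - 206*w + 240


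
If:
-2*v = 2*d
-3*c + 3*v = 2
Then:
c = v - 2/3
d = -v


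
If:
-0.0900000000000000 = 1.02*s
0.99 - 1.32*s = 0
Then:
No Solution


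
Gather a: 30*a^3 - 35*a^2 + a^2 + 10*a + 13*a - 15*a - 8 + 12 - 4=30*a^3 - 34*a^2 + 8*a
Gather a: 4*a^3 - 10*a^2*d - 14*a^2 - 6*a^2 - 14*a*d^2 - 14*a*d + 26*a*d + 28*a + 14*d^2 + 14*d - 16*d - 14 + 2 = 4*a^3 + a^2*(-10*d - 20) + a*(-14*d^2 + 12*d + 28) + 14*d^2 - 2*d - 12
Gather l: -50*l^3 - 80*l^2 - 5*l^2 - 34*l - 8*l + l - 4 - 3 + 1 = -50*l^3 - 85*l^2 - 41*l - 6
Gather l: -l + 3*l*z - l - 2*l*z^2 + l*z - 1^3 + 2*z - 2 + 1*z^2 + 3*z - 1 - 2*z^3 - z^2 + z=l*(-2*z^2 + 4*z - 2) - 2*z^3 + 6*z - 4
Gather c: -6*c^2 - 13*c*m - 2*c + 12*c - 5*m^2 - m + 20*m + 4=-6*c^2 + c*(10 - 13*m) - 5*m^2 + 19*m + 4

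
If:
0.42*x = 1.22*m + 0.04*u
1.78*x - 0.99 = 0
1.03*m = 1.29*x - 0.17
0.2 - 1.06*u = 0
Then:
No Solution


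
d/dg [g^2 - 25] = 2*g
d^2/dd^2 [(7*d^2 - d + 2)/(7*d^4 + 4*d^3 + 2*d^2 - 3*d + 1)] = 2*(1029*d^8 + 294*d^7 + 770*d^6 + 1632*d^5 + 21*d^4 - 56*d^3 - 150*d^2 - 54*d + 18)/(343*d^12 + 588*d^11 + 630*d^10 - 41*d^9 - 177*d^8 - 180*d^7 + 185*d^6 - 6*d^5 + 15*d^4 - 51*d^3 + 33*d^2 - 9*d + 1)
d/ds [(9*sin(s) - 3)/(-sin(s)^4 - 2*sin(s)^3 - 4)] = 3*(9*sin(s)^4 + 8*sin(s)^3 - 6*sin(s)^2 - 12)*cos(s)/(sin(s)^4 + 2*sin(s)^3 + 4)^2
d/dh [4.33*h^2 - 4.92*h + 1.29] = 8.66*h - 4.92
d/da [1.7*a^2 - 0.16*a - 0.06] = 3.4*a - 0.16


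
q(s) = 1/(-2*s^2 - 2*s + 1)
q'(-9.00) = 0.00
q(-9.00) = -0.00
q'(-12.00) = 0.00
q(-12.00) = 0.00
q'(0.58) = 6.23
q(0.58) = -1.20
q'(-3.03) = -0.08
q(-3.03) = -0.09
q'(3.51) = 0.02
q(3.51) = -0.03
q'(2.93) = 0.03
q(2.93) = -0.05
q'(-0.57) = -0.13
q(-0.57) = 0.67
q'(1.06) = 0.55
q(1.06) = -0.30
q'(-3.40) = -0.05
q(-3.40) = -0.07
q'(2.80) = 0.03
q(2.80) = -0.05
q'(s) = (4*s + 2)/(-2*s^2 - 2*s + 1)^2 = 2*(2*s + 1)/(2*s^2 + 2*s - 1)^2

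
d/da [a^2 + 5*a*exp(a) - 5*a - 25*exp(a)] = 5*a*exp(a) + 2*a - 20*exp(a) - 5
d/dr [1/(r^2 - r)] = (1 - 2*r)/(r^2*(r - 1)^2)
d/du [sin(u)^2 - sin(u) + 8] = sin(2*u) - cos(u)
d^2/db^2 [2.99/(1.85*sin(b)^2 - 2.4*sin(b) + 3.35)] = (-40.9331*sin(b)^4 + 39.8268*sin(b)^3 + 118.29935*sin(b)^2 - 103.6932*sin(b) - 2.61624999999999)/(1.85*sin(b)^2 - 2.4*sin(b) + 3.35)^3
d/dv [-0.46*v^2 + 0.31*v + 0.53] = 0.31 - 0.92*v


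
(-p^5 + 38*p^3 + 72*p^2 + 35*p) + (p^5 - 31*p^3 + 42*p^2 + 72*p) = 7*p^3 + 114*p^2 + 107*p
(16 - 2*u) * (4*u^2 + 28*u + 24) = -8*u^3 + 8*u^2 + 400*u + 384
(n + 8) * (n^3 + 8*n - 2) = n^4 + 8*n^3 + 8*n^2 + 62*n - 16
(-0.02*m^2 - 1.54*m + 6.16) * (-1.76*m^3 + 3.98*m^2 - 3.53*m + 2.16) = 0.0352*m^5 + 2.6308*m^4 - 16.9002*m^3 + 29.9098*m^2 - 25.0712*m + 13.3056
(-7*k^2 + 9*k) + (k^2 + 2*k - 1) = -6*k^2 + 11*k - 1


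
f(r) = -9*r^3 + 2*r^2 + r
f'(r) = -27*r^2 + 4*r + 1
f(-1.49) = 32.72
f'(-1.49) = -64.90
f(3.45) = -342.32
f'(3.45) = -306.57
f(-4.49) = 850.50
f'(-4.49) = -561.28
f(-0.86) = 6.34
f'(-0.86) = -22.41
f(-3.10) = 284.24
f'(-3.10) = -270.87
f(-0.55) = 1.55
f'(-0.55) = -9.37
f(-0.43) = 0.66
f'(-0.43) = -5.71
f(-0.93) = 8.04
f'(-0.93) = -26.07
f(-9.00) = 6714.00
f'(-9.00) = -2222.00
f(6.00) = -1866.00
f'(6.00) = -947.00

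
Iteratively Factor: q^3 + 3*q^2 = (q + 3)*(q^2) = q*(q + 3)*(q)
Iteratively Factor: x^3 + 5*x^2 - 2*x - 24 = (x - 2)*(x^2 + 7*x + 12) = (x - 2)*(x + 3)*(x + 4)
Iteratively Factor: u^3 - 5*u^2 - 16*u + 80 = (u + 4)*(u^2 - 9*u + 20) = (u - 4)*(u + 4)*(u - 5)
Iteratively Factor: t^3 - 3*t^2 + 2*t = (t - 2)*(t^2 - t) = t*(t - 2)*(t - 1)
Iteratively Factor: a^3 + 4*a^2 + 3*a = (a)*(a^2 + 4*a + 3) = a*(a + 1)*(a + 3)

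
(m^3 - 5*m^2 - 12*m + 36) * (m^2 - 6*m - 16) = m^5 - 11*m^4 + 2*m^3 + 188*m^2 - 24*m - 576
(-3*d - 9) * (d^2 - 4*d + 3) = -3*d^3 + 3*d^2 + 27*d - 27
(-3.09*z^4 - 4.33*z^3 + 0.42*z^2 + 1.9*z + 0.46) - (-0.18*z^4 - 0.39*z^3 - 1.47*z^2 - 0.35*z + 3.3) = -2.91*z^4 - 3.94*z^3 + 1.89*z^2 + 2.25*z - 2.84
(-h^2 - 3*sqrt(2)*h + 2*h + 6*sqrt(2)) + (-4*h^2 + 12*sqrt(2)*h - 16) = -5*h^2 + 2*h + 9*sqrt(2)*h - 16 + 6*sqrt(2)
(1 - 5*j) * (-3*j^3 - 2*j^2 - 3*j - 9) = 15*j^4 + 7*j^3 + 13*j^2 + 42*j - 9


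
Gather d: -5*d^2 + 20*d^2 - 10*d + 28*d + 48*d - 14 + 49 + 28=15*d^2 + 66*d + 63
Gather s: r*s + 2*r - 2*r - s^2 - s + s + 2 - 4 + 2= r*s - s^2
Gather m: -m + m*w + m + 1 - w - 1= m*w - w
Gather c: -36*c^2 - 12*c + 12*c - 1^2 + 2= 1 - 36*c^2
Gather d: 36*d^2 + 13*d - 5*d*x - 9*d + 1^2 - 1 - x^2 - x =36*d^2 + d*(4 - 5*x) - x^2 - x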